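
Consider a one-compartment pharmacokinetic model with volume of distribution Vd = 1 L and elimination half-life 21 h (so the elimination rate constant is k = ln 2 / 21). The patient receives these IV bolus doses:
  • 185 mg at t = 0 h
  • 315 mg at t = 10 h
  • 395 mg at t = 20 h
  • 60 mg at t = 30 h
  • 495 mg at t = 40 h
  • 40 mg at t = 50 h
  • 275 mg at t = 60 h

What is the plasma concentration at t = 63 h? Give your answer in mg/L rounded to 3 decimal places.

k = ln 2 / 21 = 0.03301 per h
Dose 1 (185 mg at t=0 h): 185·exp(−0.03301·63) = 23.125 mg/L
Dose 2 (315 mg at t=10 h): 315·exp(−0.03301·53) = 54.773 mg/L
Dose 3 (395 mg at t=20 h): 395·exp(−0.03301·43) = 95.544 mg/L
Dose 4 (60 mg at t=30 h): 60·exp(−0.03301·33) = 20.189 mg/L
Dose 5 (495 mg at t=40 h): 495·exp(−0.03301·23) = 231.689 mg/L
Dose 6 (40 mg at t=50 h): 40·exp(−0.03301·13) = 26.044 mg/L
Dose 7 (275 mg at t=60 h): 275·exp(−0.03301·3) = 249.074 mg/L
C(63) = 23.125 + 54.773 + 95.544 + 20.189 + 231.689 + 26.044 + 249.074 = 700.438 mg/L

700.438 mg/L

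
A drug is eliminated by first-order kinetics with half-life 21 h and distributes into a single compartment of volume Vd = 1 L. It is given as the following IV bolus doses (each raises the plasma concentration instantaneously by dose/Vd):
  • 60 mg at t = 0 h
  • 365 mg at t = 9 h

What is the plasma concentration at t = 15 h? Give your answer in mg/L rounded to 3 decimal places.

335.993 mg/L

k = ln 2 / 21 = 0.03301 per h
Dose 1 (60 mg at t=0 h): 60·exp(−0.03301·15) = 36.570 mg/L
Dose 2 (365 mg at t=9 h): 365·exp(−0.03301·6) = 299.422 mg/L
C(15) = 36.570 + 299.422 = 335.993 mg/L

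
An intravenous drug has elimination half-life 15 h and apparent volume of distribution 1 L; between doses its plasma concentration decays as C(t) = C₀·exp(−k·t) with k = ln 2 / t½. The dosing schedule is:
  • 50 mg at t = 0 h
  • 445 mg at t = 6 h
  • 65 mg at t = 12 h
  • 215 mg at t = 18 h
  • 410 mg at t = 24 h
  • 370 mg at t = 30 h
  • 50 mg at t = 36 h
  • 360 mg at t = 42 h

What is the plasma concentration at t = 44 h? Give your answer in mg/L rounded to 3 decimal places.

882.119 mg/L

k = ln 2 / 15 = 0.04621 per h
Dose 1 (50 mg at t=0 h): 50·exp(−0.04621·44) = 6.546 mg/L
Dose 2 (445 mg at t=6 h): 445·exp(−0.04621·38) = 76.869 mg/L
Dose 3 (65 mg at t=12 h): 65·exp(−0.04621·32) = 14.815 mg/L
Dose 4 (215 mg at t=18 h): 215·exp(−0.04621·26) = 64.663 mg/L
Dose 5 (410 mg at t=24 h): 410·exp(−0.04621·20) = 162.709 mg/L
Dose 6 (370 mg at t=30 h): 370·exp(−0.04621·14) = 193.749 mg/L
Dose 7 (50 mg at t=36 h): 50·exp(−0.04621·8) = 34.548 mg/L
Dose 8 (360 mg at t=42 h): 360·exp(−0.04621·2) = 328.220 mg/L
C(44) = 6.546 + 76.869 + 14.815 + 64.663 + 162.709 + 193.749 + 34.548 + 328.220 = 882.119 mg/L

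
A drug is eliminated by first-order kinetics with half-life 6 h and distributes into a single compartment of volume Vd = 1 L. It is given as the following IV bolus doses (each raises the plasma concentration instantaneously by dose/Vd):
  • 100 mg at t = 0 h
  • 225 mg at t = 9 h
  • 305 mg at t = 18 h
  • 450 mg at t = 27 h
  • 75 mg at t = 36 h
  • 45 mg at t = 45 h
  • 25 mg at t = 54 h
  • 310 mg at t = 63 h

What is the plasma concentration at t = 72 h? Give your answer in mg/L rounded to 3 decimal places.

k = ln 2 / 6 = 0.11552 per h
Dose 1 (100 mg at t=0 h): 100·exp(−0.11552·72) = 0.024 mg/L
Dose 2 (225 mg at t=9 h): 225·exp(−0.11552·63) = 0.155 mg/L
Dose 3 (305 mg at t=18 h): 305·exp(−0.11552·54) = 0.596 mg/L
Dose 4 (450 mg at t=27 h): 450·exp(−0.11552·45) = 2.486 mg/L
Dose 5 (75 mg at t=36 h): 75·exp(−0.11552·36) = 1.172 mg/L
Dose 6 (45 mg at t=45 h): 45·exp(−0.11552·27) = 1.989 mg/L
Dose 7 (25 mg at t=54 h): 25·exp(−0.11552·18) = 3.125 mg/L
Dose 8 (310 mg at t=63 h): 310·exp(−0.11552·9) = 109.602 mg/L
C(72) = 0.024 + 0.155 + 0.596 + 2.486 + 1.172 + 1.989 + 3.125 + 109.602 = 119.149 mg/L

119.149 mg/L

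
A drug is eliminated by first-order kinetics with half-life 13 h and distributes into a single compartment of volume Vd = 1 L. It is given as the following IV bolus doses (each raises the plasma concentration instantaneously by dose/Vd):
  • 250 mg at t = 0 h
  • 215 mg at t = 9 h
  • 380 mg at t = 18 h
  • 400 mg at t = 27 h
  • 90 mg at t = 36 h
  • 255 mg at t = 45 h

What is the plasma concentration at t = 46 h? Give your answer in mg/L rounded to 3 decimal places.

576.614 mg/L

k = ln 2 / 13 = 0.05332 per h
Dose 1 (250 mg at t=0 h): 250·exp(−0.05332·46) = 21.516 mg/L
Dose 2 (215 mg at t=9 h): 215·exp(−0.05332·37) = 29.899 mg/L
Dose 3 (380 mg at t=18 h): 380·exp(−0.05332·28) = 85.391 mg/L
Dose 4 (400 mg at t=27 h): 400·exp(−0.05332·19) = 145.242 mg/L
Dose 5 (90 mg at t=36 h): 90·exp(−0.05332·10) = 52.806 mg/L
Dose 6 (255 mg at t=45 h): 255·exp(−0.05332·1) = 241.760 mg/L
C(46) = 21.516 + 29.899 + 85.391 + 145.242 + 52.806 + 241.760 = 576.614 mg/L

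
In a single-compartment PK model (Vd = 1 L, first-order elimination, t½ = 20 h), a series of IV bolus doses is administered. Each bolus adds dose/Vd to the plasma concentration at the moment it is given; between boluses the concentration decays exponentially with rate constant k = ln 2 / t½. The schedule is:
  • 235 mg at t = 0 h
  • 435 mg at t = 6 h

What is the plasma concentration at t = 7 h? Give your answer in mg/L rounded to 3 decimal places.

k = ln 2 / 20 = 0.03466 per h
Dose 1 (235 mg at t=0 h): 235·exp(−0.03466·7) = 184.377 mg/L
Dose 2 (435 mg at t=6 h): 435·exp(−0.03466·1) = 420.182 mg/L
C(7) = 184.377 + 420.182 = 604.560 mg/L

604.560 mg/L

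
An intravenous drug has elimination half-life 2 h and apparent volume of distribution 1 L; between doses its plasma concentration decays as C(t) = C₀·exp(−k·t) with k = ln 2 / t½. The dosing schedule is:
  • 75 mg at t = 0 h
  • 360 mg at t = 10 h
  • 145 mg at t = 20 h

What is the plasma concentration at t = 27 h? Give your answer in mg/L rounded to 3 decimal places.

13.817 mg/L

k = ln 2 / 2 = 0.34657 per h
Dose 1 (75 mg at t=0 h): 75·exp(−0.34657·27) = 0.006 mg/L
Dose 2 (360 mg at t=10 h): 360·exp(−0.34657·17) = 0.994 mg/L
Dose 3 (145 mg at t=20 h): 145·exp(−0.34657·7) = 12.816 mg/L
C(27) = 0.006 + 0.994 + 12.816 = 13.817 mg/L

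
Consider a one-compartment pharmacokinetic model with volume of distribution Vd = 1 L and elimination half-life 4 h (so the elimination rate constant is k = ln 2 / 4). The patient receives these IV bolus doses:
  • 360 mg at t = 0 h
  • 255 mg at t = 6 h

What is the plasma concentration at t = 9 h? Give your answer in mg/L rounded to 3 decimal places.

227.305 mg/L

k = ln 2 / 4 = 0.17329 per h
Dose 1 (360 mg at t=0 h): 360·exp(−0.17329·9) = 75.681 mg/L
Dose 2 (255 mg at t=6 h): 255·exp(−0.17329·3) = 151.624 mg/L
C(9) = 75.681 + 151.624 = 227.305 mg/L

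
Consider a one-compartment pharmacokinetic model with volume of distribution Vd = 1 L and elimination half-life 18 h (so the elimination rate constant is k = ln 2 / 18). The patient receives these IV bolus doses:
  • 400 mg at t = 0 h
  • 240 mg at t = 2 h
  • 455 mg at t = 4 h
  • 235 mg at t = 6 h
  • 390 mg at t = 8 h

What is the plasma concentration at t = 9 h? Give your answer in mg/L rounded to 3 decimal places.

k = ln 2 / 18 = 0.03851 per h
Dose 1 (400 mg at t=0 h): 400·exp(−0.03851·9) = 282.843 mg/L
Dose 2 (240 mg at t=2 h): 240·exp(−0.03851·7) = 183.292 mg/L
Dose 3 (455 mg at t=4 h): 455·exp(−0.03851·5) = 375.312 mg/L
Dose 4 (235 mg at t=6 h): 235·exp(−0.03851·3) = 209.361 mg/L
Dose 5 (390 mg at t=8 h): 390·exp(−0.03851·1) = 375.267 mg/L
C(9) = 282.843 + 183.292 + 375.312 + 209.361 + 375.267 = 1426.075 mg/L

1426.075 mg/L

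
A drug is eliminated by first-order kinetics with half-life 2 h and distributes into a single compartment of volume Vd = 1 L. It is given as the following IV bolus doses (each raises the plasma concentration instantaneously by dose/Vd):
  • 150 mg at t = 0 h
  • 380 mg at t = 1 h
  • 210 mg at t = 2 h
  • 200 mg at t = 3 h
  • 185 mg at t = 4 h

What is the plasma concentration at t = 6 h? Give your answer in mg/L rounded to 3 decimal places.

k = ln 2 / 2 = 0.34657 per h
Dose 1 (150 mg at t=0 h): 150·exp(−0.34657·6) = 18.750 mg/L
Dose 2 (380 mg at t=1 h): 380·exp(−0.34657·5) = 67.175 mg/L
Dose 3 (210 mg at t=2 h): 210·exp(−0.34657·4) = 52.500 mg/L
Dose 4 (200 mg at t=3 h): 200·exp(−0.34657·3) = 70.711 mg/L
Dose 5 (185 mg at t=4 h): 185·exp(−0.34657·2) = 92.500 mg/L
C(6) = 18.750 + 67.175 + 52.500 + 70.711 + 92.500 = 301.636 mg/L

301.636 mg/L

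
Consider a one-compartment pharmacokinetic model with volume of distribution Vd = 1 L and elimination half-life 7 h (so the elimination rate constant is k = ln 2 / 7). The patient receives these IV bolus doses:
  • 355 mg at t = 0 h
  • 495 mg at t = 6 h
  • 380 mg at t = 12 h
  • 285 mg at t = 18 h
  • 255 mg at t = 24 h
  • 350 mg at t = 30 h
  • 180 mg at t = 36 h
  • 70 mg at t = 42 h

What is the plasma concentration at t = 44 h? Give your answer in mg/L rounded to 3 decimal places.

315.371 mg/L

k = ln 2 / 7 = 0.09902 per h
Dose 1 (355 mg at t=0 h): 355·exp(−0.09902·44) = 4.550 mg/L
Dose 2 (495 mg at t=6 h): 495·exp(−0.09902·38) = 11.493 mg/L
Dose 3 (380 mg at t=12 h): 380·exp(−0.09902·32) = 15.983 mg/L
Dose 4 (285 mg at t=18 h): 285·exp(−0.09902·26) = 21.714 mg/L
Dose 5 (255 mg at t=24 h): 255·exp(−0.09902·20) = 35.193 mg/L
Dose 6 (350 mg at t=30 h): 350·exp(−0.09902·14) = 87.500 mg/L
Dose 7 (180 mg at t=36 h): 180·exp(−0.09902·8) = 81.515 mg/L
Dose 8 (70 mg at t=42 h): 70·exp(−0.09902·2) = 57.423 mg/L
C(44) = 4.550 + 11.493 + 15.983 + 21.714 + 35.193 + 87.500 + 81.515 + 57.423 = 315.371 mg/L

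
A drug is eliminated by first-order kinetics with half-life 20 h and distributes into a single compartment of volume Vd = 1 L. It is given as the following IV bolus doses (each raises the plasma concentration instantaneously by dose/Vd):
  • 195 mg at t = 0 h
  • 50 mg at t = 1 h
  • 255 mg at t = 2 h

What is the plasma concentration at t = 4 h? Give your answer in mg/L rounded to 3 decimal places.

k = ln 2 / 20 = 0.03466 per h
Dose 1 (195 mg at t=0 h): 195·exp(−0.03466·4) = 169.757 mg/L
Dose 2 (50 mg at t=1 h): 50·exp(−0.03466·3) = 45.063 mg/L
Dose 3 (255 mg at t=2 h): 255·exp(−0.03466·2) = 237.923 mg/L
C(4) = 169.757 + 45.063 + 237.923 = 452.743 mg/L

452.743 mg/L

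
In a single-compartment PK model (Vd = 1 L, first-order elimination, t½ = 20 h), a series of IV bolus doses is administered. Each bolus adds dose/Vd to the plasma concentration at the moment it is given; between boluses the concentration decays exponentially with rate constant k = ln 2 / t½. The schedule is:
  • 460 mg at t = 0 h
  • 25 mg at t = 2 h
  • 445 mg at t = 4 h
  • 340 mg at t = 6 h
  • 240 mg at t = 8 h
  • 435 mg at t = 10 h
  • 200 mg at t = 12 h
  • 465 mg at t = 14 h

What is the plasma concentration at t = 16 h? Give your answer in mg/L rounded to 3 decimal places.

1956.783 mg/L

k = ln 2 / 20 = 0.03466 per h
Dose 1 (460 mg at t=0 h): 460·exp(−0.03466·16) = 264.201 mg/L
Dose 2 (25 mg at t=2 h): 25·exp(−0.03466·14) = 15.389 mg/L
Dose 3 (445 mg at t=4 h): 445·exp(−0.03466·12) = 293.591 mg/L
Dose 4 (340 mg at t=6 h): 340·exp(−0.03466·10) = 240.416 mg/L
Dose 5 (240 mg at t=8 h): 240·exp(−0.03466·8) = 181.886 mg/L
Dose 6 (435 mg at t=10 h): 435·exp(−0.03466·6) = 353.330 mg/L
Dose 7 (200 mg at t=12 h): 200·exp(−0.03466·4) = 174.110 mg/L
Dose 8 (465 mg at t=14 h): 465·exp(−0.03466·2) = 433.860 mg/L
C(16) = 264.201 + 15.389 + 293.591 + 240.416 + 181.886 + 353.330 + 174.110 + 433.860 = 1956.783 mg/L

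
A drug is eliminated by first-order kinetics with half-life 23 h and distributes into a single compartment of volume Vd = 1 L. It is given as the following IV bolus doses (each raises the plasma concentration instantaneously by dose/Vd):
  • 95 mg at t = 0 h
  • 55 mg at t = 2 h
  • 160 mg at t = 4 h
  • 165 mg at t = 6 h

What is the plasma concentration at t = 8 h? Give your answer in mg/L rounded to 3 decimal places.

417.728 mg/L

k = ln 2 / 23 = 0.03014 per h
Dose 1 (95 mg at t=0 h): 95·exp(−0.03014·8) = 74.648 mg/L
Dose 2 (55 mg at t=2 h): 55·exp(−0.03014·6) = 45.902 mg/L
Dose 3 (160 mg at t=4 h): 160·exp(−0.03014·4) = 141.830 mg/L
Dose 4 (165 mg at t=6 h): 165·exp(−0.03014·2) = 155.349 mg/L
C(8) = 74.648 + 45.902 + 141.830 + 155.349 = 417.728 mg/L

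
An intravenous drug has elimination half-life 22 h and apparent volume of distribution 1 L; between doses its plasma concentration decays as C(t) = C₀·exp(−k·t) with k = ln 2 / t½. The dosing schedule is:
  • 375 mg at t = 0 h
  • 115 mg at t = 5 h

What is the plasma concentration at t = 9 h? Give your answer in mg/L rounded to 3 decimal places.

383.795 mg/L

k = ln 2 / 22 = 0.03151 per h
Dose 1 (375 mg at t=0 h): 375·exp(−0.03151·9) = 282.412 mg/L
Dose 2 (115 mg at t=5 h): 115·exp(−0.03151·4) = 101.383 mg/L
C(9) = 282.412 + 101.383 = 383.795 mg/L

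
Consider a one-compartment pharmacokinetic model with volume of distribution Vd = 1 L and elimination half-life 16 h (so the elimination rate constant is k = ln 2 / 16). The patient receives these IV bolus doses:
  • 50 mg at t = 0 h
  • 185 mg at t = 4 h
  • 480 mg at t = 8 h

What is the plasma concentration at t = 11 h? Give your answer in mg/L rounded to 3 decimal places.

k = ln 2 / 16 = 0.04332 per h
Dose 1 (50 mg at t=0 h): 50·exp(−0.04332·11) = 31.046 mg/L
Dose 2 (185 mg at t=4 h): 185·exp(−0.04332·7) = 136.606 mg/L
Dose 3 (480 mg at t=8 h): 480·exp(−0.04332·3) = 421.501 mg/L
C(11) = 31.046 + 136.606 + 421.501 = 589.153 mg/L

589.153 mg/L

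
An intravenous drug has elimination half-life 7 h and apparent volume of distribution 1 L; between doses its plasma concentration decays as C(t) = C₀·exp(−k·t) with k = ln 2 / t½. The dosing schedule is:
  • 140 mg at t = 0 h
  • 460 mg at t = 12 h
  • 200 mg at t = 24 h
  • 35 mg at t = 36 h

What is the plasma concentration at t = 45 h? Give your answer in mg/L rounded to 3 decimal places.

k = ln 2 / 7 = 0.09902 per h
Dose 1 (140 mg at t=0 h): 140·exp(−0.09902·45) = 1.625 mg/L
Dose 2 (460 mg at t=12 h): 460·exp(−0.09902·33) = 17.523 mg/L
Dose 3 (200 mg at t=24 h): 200·exp(−0.09902·21) = 25.000 mg/L
Dose 4 (35 mg at t=36 h): 35·exp(−0.09902·9) = 14.356 mg/L
C(45) = 1.625 + 17.523 + 25.000 + 14.356 = 58.504 mg/L

58.504 mg/L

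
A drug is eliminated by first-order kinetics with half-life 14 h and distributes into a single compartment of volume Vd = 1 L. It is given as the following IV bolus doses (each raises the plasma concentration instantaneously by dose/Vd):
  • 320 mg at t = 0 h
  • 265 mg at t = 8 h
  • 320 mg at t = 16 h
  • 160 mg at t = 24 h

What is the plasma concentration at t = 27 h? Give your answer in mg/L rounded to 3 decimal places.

511.041 mg/L

k = ln 2 / 14 = 0.04951 per h
Dose 1 (320 mg at t=0 h): 320·exp(−0.04951·27) = 84.061 mg/L
Dose 2 (265 mg at t=8 h): 265·exp(−0.04951·19) = 103.444 mg/L
Dose 3 (320 mg at t=16 h): 320·exp(−0.04951·11) = 185.621 mg/L
Dose 4 (160 mg at t=24 h): 160·exp(−0.04951·3) = 137.916 mg/L
C(27) = 84.061 + 103.444 + 185.621 + 137.916 = 511.041 mg/L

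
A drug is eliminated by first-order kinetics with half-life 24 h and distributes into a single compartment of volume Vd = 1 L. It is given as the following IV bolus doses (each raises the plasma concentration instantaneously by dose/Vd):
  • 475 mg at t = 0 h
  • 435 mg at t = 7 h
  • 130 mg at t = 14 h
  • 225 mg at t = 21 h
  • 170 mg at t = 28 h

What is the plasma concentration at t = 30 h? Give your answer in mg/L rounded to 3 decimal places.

k = ln 2 / 24 = 0.02888 per h
Dose 1 (475 mg at t=0 h): 475·exp(−0.02888·30) = 199.713 mg/L
Dose 2 (435 mg at t=7 h): 435·exp(−0.02888·23) = 223.873 mg/L
Dose 3 (130 mg at t=14 h): 130·exp(−0.02888·16) = 81.895 mg/L
Dose 4 (225 mg at t=21 h): 225·exp(−0.02888·9) = 173.499 mg/L
Dose 5 (170 mg at t=28 h): 170·exp(−0.02888·2) = 160.459 mg/L
C(30) = 199.713 + 223.873 + 81.895 + 173.499 + 160.459 = 839.438 mg/L

839.438 mg/L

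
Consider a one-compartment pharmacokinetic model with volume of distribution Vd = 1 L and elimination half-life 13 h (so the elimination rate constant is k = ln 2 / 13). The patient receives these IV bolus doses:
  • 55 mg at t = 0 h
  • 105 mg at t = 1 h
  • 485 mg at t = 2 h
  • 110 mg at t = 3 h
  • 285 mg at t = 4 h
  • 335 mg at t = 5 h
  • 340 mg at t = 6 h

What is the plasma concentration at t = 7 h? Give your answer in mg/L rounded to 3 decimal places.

k = ln 2 / 13 = 0.05332 per h
Dose 1 (55 mg at t=0 h): 55·exp(−0.05332·7) = 37.868 mg/L
Dose 2 (105 mg at t=1 h): 105·exp(−0.05332·6) = 76.252 mg/L
Dose 3 (485 mg at t=2 h): 485·exp(−0.05332·5) = 371.502 mg/L
Dose 4 (110 mg at t=3 h): 110·exp(−0.05332·4) = 88.873 mg/L
Dose 5 (285 mg at t=4 h): 285·exp(−0.05332·3) = 242.871 mg/L
Dose 6 (335 mg at t=5 h): 335·exp(−0.05332·2) = 301.115 mg/L
Dose 7 (340 mg at t=6 h): 340·exp(−0.05332·1) = 322.346 mg/L
C(7) = 37.868 + 76.252 + 371.502 + 88.873 + 242.871 + 301.115 + 322.346 = 1440.827 mg/L

1440.827 mg/L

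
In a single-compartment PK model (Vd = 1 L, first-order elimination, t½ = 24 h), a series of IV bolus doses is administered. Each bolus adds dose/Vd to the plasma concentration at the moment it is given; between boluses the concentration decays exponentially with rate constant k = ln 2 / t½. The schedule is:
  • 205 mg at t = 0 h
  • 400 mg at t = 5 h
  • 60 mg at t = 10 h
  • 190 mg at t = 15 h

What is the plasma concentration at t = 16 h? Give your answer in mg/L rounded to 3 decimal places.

k = ln 2 / 24 = 0.02888 per h
Dose 1 (205 mg at t=0 h): 205·exp(−0.02888·16) = 129.142 mg/L
Dose 2 (400 mg at t=5 h): 400·exp(−0.02888·11) = 291.131 mg/L
Dose 3 (60 mg at t=10 h): 60·exp(−0.02888·6) = 50.454 mg/L
Dose 4 (190 mg at t=15 h): 190·exp(−0.02888·1) = 184.591 mg/L
C(16) = 129.142 + 291.131 + 50.454 + 184.591 = 655.317 mg/L

655.317 mg/L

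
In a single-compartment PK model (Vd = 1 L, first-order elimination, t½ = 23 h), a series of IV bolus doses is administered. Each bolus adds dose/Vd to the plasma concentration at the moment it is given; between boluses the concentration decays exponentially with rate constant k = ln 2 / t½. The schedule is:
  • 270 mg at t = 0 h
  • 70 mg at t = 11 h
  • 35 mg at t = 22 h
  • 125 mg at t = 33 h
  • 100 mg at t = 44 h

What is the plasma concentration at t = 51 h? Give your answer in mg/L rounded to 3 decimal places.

247.277 mg/L

k = ln 2 / 23 = 0.03014 per h
Dose 1 (270 mg at t=0 h): 270·exp(−0.03014·51) = 58.058 mg/L
Dose 2 (70 mg at t=11 h): 70·exp(−0.03014·40) = 20.969 mg/L
Dose 3 (35 mg at t=22 h): 35·exp(−0.03014·29) = 14.605 mg/L
Dose 4 (125 mg at t=33 h): 125·exp(−0.03014·18) = 72.664 mg/L
Dose 5 (100 mg at t=44 h): 100·exp(−0.03014·7) = 80.981 mg/L
C(51) = 58.058 + 20.969 + 14.605 + 72.664 + 80.981 = 247.277 mg/L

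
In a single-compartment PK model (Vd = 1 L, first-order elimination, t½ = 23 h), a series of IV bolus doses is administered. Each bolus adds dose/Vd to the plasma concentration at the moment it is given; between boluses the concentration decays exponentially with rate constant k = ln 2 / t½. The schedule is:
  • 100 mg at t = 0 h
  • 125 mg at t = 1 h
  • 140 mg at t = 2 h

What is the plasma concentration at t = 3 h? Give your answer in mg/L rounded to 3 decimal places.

344.888 mg/L

k = ln 2 / 23 = 0.03014 per h
Dose 1 (100 mg at t=0 h): 100·exp(−0.03014·3) = 91.356 mg/L
Dose 2 (125 mg at t=1 h): 125·exp(−0.03014·2) = 117.688 mg/L
Dose 3 (140 mg at t=2 h): 140·exp(−0.03014·1) = 135.844 mg/L
C(3) = 91.356 + 117.688 + 135.844 = 344.888 mg/L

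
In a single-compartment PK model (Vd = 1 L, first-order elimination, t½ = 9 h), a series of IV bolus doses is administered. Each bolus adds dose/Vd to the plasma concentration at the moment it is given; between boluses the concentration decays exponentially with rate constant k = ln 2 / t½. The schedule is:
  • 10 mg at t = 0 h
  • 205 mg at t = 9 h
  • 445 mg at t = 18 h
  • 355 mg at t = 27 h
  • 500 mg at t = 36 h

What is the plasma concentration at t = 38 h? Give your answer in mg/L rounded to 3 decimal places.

k = ln 2 / 9 = 0.07702 per h
Dose 1 (10 mg at t=0 h): 10·exp(−0.07702·38) = 0.536 mg/L
Dose 2 (205 mg at t=9 h): 205·exp(−0.07702·29) = 21.967 mg/L
Dose 3 (445 mg at t=18 h): 445·exp(−0.07702·20) = 95.368 mg/L
Dose 4 (355 mg at t=27 h): 355·exp(−0.07702·11) = 152.161 mg/L
Dose 5 (500 mg at t=36 h): 500·exp(−0.07702·2) = 428.622 mg/L
C(38) = 0.536 + 21.967 + 95.368 + 152.161 + 428.622 = 698.654 mg/L

698.654 mg/L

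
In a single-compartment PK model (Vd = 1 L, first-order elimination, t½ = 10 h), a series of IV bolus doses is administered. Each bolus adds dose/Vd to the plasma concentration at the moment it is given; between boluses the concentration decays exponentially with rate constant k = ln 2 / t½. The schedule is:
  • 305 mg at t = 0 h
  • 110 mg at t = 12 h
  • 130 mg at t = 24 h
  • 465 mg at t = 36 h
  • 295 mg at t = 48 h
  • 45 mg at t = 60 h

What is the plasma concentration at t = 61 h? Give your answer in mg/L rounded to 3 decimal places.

k = ln 2 / 10 = 0.06931 per h
Dose 1 (305 mg at t=0 h): 305·exp(−0.06931·61) = 4.446 mg/L
Dose 2 (110 mg at t=12 h): 110·exp(−0.06931·49) = 3.684 mg/L
Dose 3 (130 mg at t=24 h): 130·exp(−0.06931·37) = 10.003 mg/L
Dose 4 (465 mg at t=36 h): 465·exp(−0.06931·25) = 82.201 mg/L
Dose 5 (295 mg at t=48 h): 295·exp(−0.06931·13) = 119.807 mg/L
Dose 6 (45 mg at t=60 h): 45·exp(−0.06931·1) = 41.986 mg/L
C(61) = 4.446 + 3.684 + 10.003 + 82.201 + 119.807 + 41.986 = 262.129 mg/L

262.129 mg/L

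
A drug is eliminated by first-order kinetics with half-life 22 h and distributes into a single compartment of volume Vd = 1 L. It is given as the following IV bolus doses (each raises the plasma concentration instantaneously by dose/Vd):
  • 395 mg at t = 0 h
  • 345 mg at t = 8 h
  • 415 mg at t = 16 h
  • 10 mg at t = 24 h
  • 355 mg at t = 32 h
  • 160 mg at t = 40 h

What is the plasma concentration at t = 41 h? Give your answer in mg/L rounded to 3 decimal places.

k = ln 2 / 22 = 0.03151 per h
Dose 1 (395 mg at t=0 h): 395·exp(−0.03151·41) = 108.539 mg/L
Dose 2 (345 mg at t=8 h): 345·exp(−0.03151·33) = 121.976 mg/L
Dose 3 (415 mg at t=16 h): 415·exp(−0.03151·25) = 188.785 mg/L
Dose 4 (10 mg at t=24 h): 10·exp(−0.03151·17) = 5.853 mg/L
Dose 5 (355 mg at t=32 h): 355·exp(−0.03151·9) = 267.350 mg/L
Dose 6 (160 mg at t=40 h): 160·exp(−0.03151·1) = 155.038 mg/L
C(41) = 108.539 + 121.976 + 188.785 + 5.853 + 267.350 + 155.038 = 847.541 mg/L

847.541 mg/L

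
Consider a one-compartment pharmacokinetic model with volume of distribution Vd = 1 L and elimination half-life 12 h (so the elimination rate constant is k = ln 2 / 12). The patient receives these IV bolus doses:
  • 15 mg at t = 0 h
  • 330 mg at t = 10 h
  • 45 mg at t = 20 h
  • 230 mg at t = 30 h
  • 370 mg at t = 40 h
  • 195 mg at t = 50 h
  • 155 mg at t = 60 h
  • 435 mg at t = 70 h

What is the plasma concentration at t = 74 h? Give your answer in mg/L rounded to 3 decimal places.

543.462 mg/L

k = ln 2 / 12 = 0.05776 per h
Dose 1 (15 mg at t=0 h): 15·exp(−0.05776·74) = 0.209 mg/L
Dose 2 (330 mg at t=10 h): 330·exp(−0.05776·64) = 8.185 mg/L
Dose 3 (45 mg at t=20 h): 45·exp(−0.05776·54) = 1.989 mg/L
Dose 4 (230 mg at t=30 h): 230·exp(−0.05776·44) = 18.111 mg/L
Dose 5 (370 mg at t=40 h): 370·exp(−0.05776·34) = 51.914 mg/L
Dose 6 (195 mg at t=50 h): 195·exp(−0.05776·24) = 48.750 mg/L
Dose 7 (155 mg at t=60 h): 155·exp(−0.05776·14) = 69.045 mg/L
Dose 8 (435 mg at t=70 h): 435·exp(−0.05776·4) = 345.260 mg/L
C(74) = 0.209 + 8.185 + 1.989 + 18.111 + 51.914 + 48.750 + 69.045 + 345.260 = 543.462 mg/L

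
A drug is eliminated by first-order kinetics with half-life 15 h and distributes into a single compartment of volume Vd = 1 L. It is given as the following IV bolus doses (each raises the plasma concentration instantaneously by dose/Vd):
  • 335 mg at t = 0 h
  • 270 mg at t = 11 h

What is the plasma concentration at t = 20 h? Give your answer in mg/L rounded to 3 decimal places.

k = ln 2 / 15 = 0.04621 per h
Dose 1 (335 mg at t=0 h): 335·exp(−0.04621·20) = 132.945 mg/L
Dose 2 (270 mg at t=11 h): 270·exp(−0.04621·9) = 178.134 mg/L
C(20) = 132.945 + 178.134 = 311.078 mg/L

311.078 mg/L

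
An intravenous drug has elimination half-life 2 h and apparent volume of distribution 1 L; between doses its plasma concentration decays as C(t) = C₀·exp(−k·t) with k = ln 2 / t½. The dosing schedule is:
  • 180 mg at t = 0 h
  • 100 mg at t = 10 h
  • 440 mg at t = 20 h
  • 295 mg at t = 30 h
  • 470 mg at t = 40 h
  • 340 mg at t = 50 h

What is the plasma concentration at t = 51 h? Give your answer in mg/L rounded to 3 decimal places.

251.015 mg/L

k = ln 2 / 2 = 0.34657 per h
Dose 1 (180 mg at t=0 h): 180·exp(−0.34657·51) = 0.000 mg/L
Dose 2 (100 mg at t=10 h): 100·exp(−0.34657·41) = 0.000 mg/L
Dose 3 (440 mg at t=20 h): 440·exp(−0.34657·31) = 0.009 mg/L
Dose 4 (295 mg at t=30 h): 295·exp(−0.34657·21) = 0.204 mg/L
Dose 5 (470 mg at t=40 h): 470·exp(−0.34657·11) = 10.386 mg/L
Dose 6 (340 mg at t=50 h): 340·exp(−0.34657·1) = 240.416 mg/L
C(51) = 0.000 + 0.000 + 0.009 + 0.204 + 10.386 + 240.416 = 251.015 mg/L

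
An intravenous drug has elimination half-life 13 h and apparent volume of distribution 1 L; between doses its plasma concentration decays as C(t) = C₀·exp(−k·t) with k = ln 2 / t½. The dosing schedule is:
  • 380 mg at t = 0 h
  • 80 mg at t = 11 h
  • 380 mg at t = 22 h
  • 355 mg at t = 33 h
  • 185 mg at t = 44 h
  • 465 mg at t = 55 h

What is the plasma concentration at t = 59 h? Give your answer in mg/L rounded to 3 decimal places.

k = ln 2 / 13 = 0.05332 per h
Dose 1 (380 mg at t=0 h): 380·exp(−0.05332·59) = 16.352 mg/L
Dose 2 (80 mg at t=11 h): 80·exp(−0.05332·48) = 6.189 mg/L
Dose 3 (380 mg at t=22 h): 380·exp(−0.05332·37) = 52.845 mg/L
Dose 4 (355 mg at t=33 h): 355·exp(−0.05332·26) = 88.750 mg/L
Dose 5 (185 mg at t=44 h): 185·exp(−0.05332·15) = 83.144 mg/L
Dose 6 (465 mg at t=55 h): 465·exp(−0.05332·4) = 375.689 mg/L
C(59) = 16.352 + 6.189 + 52.845 + 88.750 + 83.144 + 375.689 = 622.968 mg/L

622.968 mg/L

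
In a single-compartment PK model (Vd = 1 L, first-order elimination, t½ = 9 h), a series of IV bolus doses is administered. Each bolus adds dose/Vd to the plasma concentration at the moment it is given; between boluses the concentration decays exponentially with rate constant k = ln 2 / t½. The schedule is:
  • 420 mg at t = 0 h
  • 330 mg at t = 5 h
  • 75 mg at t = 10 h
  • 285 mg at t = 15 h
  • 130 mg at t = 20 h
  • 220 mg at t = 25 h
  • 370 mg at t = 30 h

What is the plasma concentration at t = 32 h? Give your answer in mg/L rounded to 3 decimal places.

k = ln 2 / 9 = 0.07702 per h
Dose 1 (420 mg at t=0 h): 420·exp(−0.07702·32) = 35.721 mg/L
Dose 2 (330 mg at t=5 h): 330·exp(−0.07702·27) = 41.250 mg/L
Dose 3 (75 mg at t=10 h): 75·exp(−0.07702·22) = 13.779 mg/L
Dose 4 (285 mg at t=15 h): 285·exp(−0.07702·17) = 76.954 mg/L
Dose 5 (130 mg at t=20 h): 130·exp(−0.07702·12) = 51.591 mg/L
Dose 6 (220 mg at t=25 h): 220·exp(−0.07702·7) = 128.318 mg/L
Dose 7 (370 mg at t=30 h): 370·exp(−0.07702·2) = 317.180 mg/L
C(32) = 35.721 + 41.250 + 13.779 + 76.954 + 51.591 + 128.318 + 317.180 = 664.793 mg/L

664.793 mg/L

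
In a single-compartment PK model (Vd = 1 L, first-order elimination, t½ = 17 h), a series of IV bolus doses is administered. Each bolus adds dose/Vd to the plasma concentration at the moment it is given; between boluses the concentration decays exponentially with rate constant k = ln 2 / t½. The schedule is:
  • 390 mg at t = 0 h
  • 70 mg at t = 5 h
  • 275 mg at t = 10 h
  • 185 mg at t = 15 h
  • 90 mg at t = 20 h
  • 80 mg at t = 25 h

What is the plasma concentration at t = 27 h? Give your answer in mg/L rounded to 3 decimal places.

k = ln 2 / 17 = 0.04077 per h
Dose 1 (390 mg at t=0 h): 390·exp(−0.04077·27) = 129.705 mg/L
Dose 2 (70 mg at t=5 h): 70·exp(−0.04077·22) = 28.545 mg/L
Dose 3 (275 mg at t=10 h): 275·exp(−0.04077·17) = 137.500 mg/L
Dose 4 (185 mg at t=15 h): 185·exp(−0.04077·12) = 113.417 mg/L
Dose 5 (90 mg at t=20 h): 90·exp(−0.04077·7) = 67.653 mg/L
Dose 6 (80 mg at t=25 h): 80·exp(−0.04077·2) = 73.735 mg/L
C(27) = 129.705 + 28.545 + 137.500 + 113.417 + 67.653 + 73.735 = 550.556 mg/L

550.556 mg/L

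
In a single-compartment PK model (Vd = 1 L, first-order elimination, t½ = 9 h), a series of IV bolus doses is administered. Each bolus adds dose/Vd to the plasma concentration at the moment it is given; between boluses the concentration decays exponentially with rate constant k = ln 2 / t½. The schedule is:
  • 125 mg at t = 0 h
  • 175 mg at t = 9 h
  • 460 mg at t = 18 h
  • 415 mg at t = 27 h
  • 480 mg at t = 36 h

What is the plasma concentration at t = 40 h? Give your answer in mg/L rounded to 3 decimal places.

611.547 mg/L

k = ln 2 / 9 = 0.07702 per h
Dose 1 (125 mg at t=0 h): 125·exp(−0.07702·40) = 5.741 mg/L
Dose 2 (175 mg at t=9 h): 175·exp(−0.07702·31) = 16.075 mg/L
Dose 3 (460 mg at t=18 h): 460·exp(−0.07702·22) = 84.510 mg/L
Dose 4 (415 mg at t=27 h): 415·exp(−0.07702·13) = 152.485 mg/L
Dose 5 (480 mg at t=36 h): 480·exp(−0.07702·4) = 352.736 mg/L
C(40) = 5.741 + 16.075 + 84.510 + 152.485 + 352.736 = 611.547 mg/L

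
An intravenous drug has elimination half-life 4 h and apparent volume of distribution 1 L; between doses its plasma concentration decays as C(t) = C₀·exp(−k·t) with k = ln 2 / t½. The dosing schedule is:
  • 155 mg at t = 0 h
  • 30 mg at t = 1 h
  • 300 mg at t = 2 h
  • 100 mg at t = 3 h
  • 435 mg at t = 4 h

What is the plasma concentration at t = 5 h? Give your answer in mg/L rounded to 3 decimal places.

k = ln 2 / 4 = 0.17329 per h
Dose 1 (155 mg at t=0 h): 155·exp(−0.17329·5) = 65.169 mg/L
Dose 2 (30 mg at t=1 h): 30·exp(−0.17329·4) = 15.000 mg/L
Dose 3 (300 mg at t=2 h): 300·exp(−0.17329·3) = 178.381 mg/L
Dose 4 (100 mg at t=3 h): 100·exp(−0.17329·2) = 70.711 mg/L
Dose 5 (435 mg at t=4 h): 435·exp(−0.17329·1) = 365.790 mg/L
C(5) = 65.169 + 15.000 + 178.381 + 70.711 + 365.790 = 695.051 mg/L

695.051 mg/L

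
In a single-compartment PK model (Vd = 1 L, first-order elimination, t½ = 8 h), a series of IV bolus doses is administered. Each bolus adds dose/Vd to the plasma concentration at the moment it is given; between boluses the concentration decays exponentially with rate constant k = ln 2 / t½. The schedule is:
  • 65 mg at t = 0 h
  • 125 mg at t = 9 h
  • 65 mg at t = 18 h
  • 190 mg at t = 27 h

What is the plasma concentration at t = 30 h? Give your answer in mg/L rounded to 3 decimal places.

k = ln 2 / 8 = 0.08664 per h
Dose 1 (65 mg at t=0 h): 65·exp(−0.08664·30) = 4.831 mg/L
Dose 2 (125 mg at t=9 h): 125·exp(−0.08664·21) = 20.263 mg/L
Dose 3 (65 mg at t=18 h): 65·exp(−0.08664·12) = 22.981 mg/L
Dose 4 (190 mg at t=27 h): 190·exp(−0.08664·3) = 146.510 mg/L
C(30) = 4.831 + 20.263 + 22.981 + 146.510 = 194.585 mg/L

194.585 mg/L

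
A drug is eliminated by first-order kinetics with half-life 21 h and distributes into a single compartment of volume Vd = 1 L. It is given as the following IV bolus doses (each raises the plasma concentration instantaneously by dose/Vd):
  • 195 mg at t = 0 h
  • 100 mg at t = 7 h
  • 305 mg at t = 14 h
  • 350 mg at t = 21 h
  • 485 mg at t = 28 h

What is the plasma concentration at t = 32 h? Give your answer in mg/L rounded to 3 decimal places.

k = ln 2 / 21 = 0.03301 per h
Dose 1 (195 mg at t=0 h): 195·exp(−0.03301·32) = 67.814 mg/L
Dose 2 (100 mg at t=7 h): 100·exp(−0.03301·25) = 43.816 mg/L
Dose 3 (305 mg at t=14 h): 305·exp(−0.03301·18) = 168.374 mg/L
Dose 4 (350 mg at t=21 h): 350·exp(−0.03301·11) = 243.436 mg/L
Dose 5 (485 mg at t=28 h): 485·exp(−0.03301·4) = 425.013 mg/L
C(32) = 67.814 + 43.816 + 168.374 + 243.436 + 425.013 = 948.454 mg/L

948.454 mg/L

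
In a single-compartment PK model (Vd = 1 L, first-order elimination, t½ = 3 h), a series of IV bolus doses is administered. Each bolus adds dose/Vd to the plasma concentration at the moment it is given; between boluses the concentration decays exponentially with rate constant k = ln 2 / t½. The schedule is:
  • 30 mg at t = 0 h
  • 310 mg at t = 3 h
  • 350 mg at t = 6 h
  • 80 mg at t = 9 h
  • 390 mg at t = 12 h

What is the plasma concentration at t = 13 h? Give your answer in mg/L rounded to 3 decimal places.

k = ln 2 / 3 = 0.23105 per h
Dose 1 (30 mg at t=0 h): 30·exp(−0.23105·13) = 1.488 mg/L
Dose 2 (310 mg at t=3 h): 310·exp(−0.23105·10) = 30.756 mg/L
Dose 3 (350 mg at t=6 h): 350·exp(−0.23105·7) = 69.449 mg/L
Dose 4 (80 mg at t=9 h): 80·exp(−0.23105·4) = 31.748 mg/L
Dose 5 (390 mg at t=12 h): 390·exp(−0.23105·1) = 309.543 mg/L
C(13) = 1.488 + 30.756 + 69.449 + 31.748 + 309.543 = 442.984 mg/L

442.984 mg/L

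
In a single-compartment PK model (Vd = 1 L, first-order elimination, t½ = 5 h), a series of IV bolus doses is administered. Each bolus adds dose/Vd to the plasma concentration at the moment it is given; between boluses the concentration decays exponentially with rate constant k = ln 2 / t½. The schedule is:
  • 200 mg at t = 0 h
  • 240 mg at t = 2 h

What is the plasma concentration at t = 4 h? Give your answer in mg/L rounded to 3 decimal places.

k = ln 2 / 5 = 0.13863 per h
Dose 1 (200 mg at t=0 h): 200·exp(−0.13863·4) = 114.870 mg/L
Dose 2 (240 mg at t=2 h): 240·exp(−0.13863·2) = 181.886 mg/L
C(4) = 114.870 + 181.886 = 296.756 mg/L

296.756 mg/L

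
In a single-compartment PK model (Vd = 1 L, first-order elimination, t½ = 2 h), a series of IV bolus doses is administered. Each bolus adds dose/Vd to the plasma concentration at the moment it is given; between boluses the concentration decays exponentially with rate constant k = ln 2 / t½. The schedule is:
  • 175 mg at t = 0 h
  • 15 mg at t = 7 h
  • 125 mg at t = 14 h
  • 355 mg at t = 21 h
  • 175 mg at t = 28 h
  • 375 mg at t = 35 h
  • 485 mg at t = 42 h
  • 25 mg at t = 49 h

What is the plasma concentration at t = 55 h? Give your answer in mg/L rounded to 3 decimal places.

8.868 mg/L

k = ln 2 / 2 = 0.34657 per h
Dose 1 (175 mg at t=0 h): 175·exp(−0.34657·55) = 0.000 mg/L
Dose 2 (15 mg at t=7 h): 15·exp(−0.34657·48) = 0.000 mg/L
Dose 3 (125 mg at t=14 h): 125·exp(−0.34657·41) = 0.000 mg/L
Dose 4 (355 mg at t=21 h): 355·exp(−0.34657·34) = 0.003 mg/L
Dose 5 (175 mg at t=28 h): 175·exp(−0.34657·27) = 0.015 mg/L
Dose 6 (375 mg at t=35 h): 375·exp(−0.34657·20) = 0.366 mg/L
Dose 7 (485 mg at t=42 h): 485·exp(−0.34657·13) = 5.359 mg/L
Dose 8 (25 mg at t=49 h): 25·exp(−0.34657·6) = 3.125 mg/L
C(55) = 0.000 + 0.000 + 0.000 + 0.003 + 0.015 + 0.366 + 5.359 + 3.125 = 8.868 mg/L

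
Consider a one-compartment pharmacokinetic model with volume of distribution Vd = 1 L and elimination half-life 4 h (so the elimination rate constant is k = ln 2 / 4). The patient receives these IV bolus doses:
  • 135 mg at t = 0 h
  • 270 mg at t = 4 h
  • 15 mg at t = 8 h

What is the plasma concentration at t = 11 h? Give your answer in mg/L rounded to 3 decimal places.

109.258 mg/L

k = ln 2 / 4 = 0.17329 per h
Dose 1 (135 mg at t=0 h): 135·exp(−0.17329·11) = 20.068 mg/L
Dose 2 (270 mg at t=4 h): 270·exp(−0.17329·7) = 80.271 mg/L
Dose 3 (15 mg at t=8 h): 15·exp(−0.17329·3) = 8.919 mg/L
C(11) = 20.068 + 80.271 + 8.919 = 109.258 mg/L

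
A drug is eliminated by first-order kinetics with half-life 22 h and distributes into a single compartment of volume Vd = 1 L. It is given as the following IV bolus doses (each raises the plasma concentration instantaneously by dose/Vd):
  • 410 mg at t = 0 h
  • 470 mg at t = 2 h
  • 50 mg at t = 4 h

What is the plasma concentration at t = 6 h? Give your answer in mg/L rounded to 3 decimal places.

k = ln 2 / 22 = 0.03151 per h
Dose 1 (410 mg at t=0 h): 410·exp(−0.03151·6) = 339.379 mg/L
Dose 2 (470 mg at t=2 h): 470·exp(−0.03151·4) = 414.348 mg/L
Dose 3 (50 mg at t=4 h): 50·exp(−0.03151·2) = 46.947 mg/L
C(6) = 339.379 + 414.348 + 46.947 = 800.673 mg/L

800.673 mg/L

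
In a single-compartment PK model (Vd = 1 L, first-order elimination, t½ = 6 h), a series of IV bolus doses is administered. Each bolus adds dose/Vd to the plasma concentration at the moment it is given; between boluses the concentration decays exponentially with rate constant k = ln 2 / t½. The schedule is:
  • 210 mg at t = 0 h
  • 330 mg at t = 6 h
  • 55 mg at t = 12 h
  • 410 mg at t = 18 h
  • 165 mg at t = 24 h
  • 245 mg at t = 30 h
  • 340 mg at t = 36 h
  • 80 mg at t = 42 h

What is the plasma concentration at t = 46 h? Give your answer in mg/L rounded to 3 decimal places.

230.575 mg/L

k = ln 2 / 6 = 0.11552 per h
Dose 1 (210 mg at t=0 h): 210·exp(−0.11552·46) = 1.034 mg/L
Dose 2 (330 mg at t=6 h): 330·exp(−0.11552·40) = 3.248 mg/L
Dose 3 (55 mg at t=12 h): 55·exp(−0.11552·34) = 1.083 mg/L
Dose 4 (410 mg at t=18 h): 410·exp(−0.11552·28) = 16.143 mg/L
Dose 5 (165 mg at t=24 h): 165·exp(−0.11552·22) = 12.993 mg/L
Dose 6 (245 mg at t=30 h): 245·exp(−0.11552·16) = 38.585 mg/L
Dose 7 (340 mg at t=36 h): 340·exp(−0.11552·10) = 107.093 mg/L
Dose 8 (80 mg at t=42 h): 80·exp(−0.11552·4) = 50.397 mg/L
C(46) = 1.034 + 3.248 + 1.083 + 16.143 + 12.993 + 38.585 + 107.093 + 50.397 = 230.575 mg/L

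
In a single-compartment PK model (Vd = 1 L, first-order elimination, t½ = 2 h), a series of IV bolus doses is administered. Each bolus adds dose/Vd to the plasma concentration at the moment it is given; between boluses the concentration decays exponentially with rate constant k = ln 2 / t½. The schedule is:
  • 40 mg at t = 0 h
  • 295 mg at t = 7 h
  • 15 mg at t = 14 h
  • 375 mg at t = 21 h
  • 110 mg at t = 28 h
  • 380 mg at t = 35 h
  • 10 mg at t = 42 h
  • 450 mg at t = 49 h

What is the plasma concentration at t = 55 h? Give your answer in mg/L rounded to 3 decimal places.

k = ln 2 / 2 = 0.34657 per h
Dose 1 (40 mg at t=0 h): 40·exp(−0.34657·55) = 0.000 mg/L
Dose 2 (295 mg at t=7 h): 295·exp(−0.34657·48) = 0.000 mg/L
Dose 3 (15 mg at t=14 h): 15·exp(−0.34657·41) = 0.000 mg/L
Dose 4 (375 mg at t=21 h): 375·exp(−0.34657·34) = 0.003 mg/L
Dose 5 (110 mg at t=28 h): 110·exp(−0.34657·27) = 0.009 mg/L
Dose 6 (380 mg at t=35 h): 380·exp(−0.34657·20) = 0.371 mg/L
Dose 7 (10 mg at t=42 h): 10·exp(−0.34657·13) = 0.110 mg/L
Dose 8 (450 mg at t=49 h): 450·exp(−0.34657·6) = 56.250 mg/L
C(55) = 0.000 + 0.000 + 0.000 + 0.003 + 0.009 + 0.371 + 0.110 + 56.250 = 56.744 mg/L

56.744 mg/L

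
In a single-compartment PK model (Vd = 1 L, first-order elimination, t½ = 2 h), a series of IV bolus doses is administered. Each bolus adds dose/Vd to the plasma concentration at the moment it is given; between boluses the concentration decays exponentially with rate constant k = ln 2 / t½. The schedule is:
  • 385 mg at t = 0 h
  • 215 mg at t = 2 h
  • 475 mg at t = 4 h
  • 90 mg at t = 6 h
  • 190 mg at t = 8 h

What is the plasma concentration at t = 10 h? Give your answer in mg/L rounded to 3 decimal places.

202.344 mg/L

k = ln 2 / 2 = 0.34657 per h
Dose 1 (385 mg at t=0 h): 385·exp(−0.34657·10) = 12.031 mg/L
Dose 2 (215 mg at t=2 h): 215·exp(−0.34657·8) = 13.438 mg/L
Dose 3 (475 mg at t=4 h): 475·exp(−0.34657·6) = 59.375 mg/L
Dose 4 (90 mg at t=6 h): 90·exp(−0.34657·4) = 22.500 mg/L
Dose 5 (190 mg at t=8 h): 190·exp(−0.34657·2) = 95.000 mg/L
C(10) = 12.031 + 13.438 + 59.375 + 22.500 + 95.000 = 202.344 mg/L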